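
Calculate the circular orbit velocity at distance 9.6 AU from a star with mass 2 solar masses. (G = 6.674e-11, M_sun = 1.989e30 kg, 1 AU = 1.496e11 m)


v = sqrt(GM/r) = sqrt(6.674e-11 * 3.978e+30 / 1.436e+12) = 13596.4045

13596.4045 m/s


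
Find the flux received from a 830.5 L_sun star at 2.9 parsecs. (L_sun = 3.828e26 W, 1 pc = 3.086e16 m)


F = L / (4*pi*d^2) = 3.179e+29 / (4*pi*(8.949e+16)^2) = 3.159e-06

3.159e-06 W/m^2


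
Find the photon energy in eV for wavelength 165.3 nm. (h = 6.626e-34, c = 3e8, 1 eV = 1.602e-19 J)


E = hc/lambda = 6.626e-34 * 3e8 / 1.653e-07 = 1.203e-18 J = 7.5065 eV

7.5065 eV


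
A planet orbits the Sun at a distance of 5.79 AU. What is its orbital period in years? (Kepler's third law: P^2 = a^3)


P = a^(3/2) = 5.79^1.5 = 13.9321

13.9321 years


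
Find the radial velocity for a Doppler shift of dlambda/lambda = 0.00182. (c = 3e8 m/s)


v = (dlambda/lambda) * c = 0.00182 * 3e8 = 546000.0

546000.0 m/s


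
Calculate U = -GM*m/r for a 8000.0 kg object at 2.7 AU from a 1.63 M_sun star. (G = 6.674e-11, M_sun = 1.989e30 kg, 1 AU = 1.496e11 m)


M = 1.63 * 1.989e30 kg = 3.24207e+30 kg; r = 2.7 AU * 1.496e11 m/AU = 4.0392e+11 m. U = -GM*m/r = -(6.674e-11 * 3.24207e+30 * 8000.0) / 4.0392e+11 = -4.286e+12

-4.286e+12 J


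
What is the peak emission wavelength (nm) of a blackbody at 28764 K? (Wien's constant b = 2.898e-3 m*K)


lam_max = b / T = 2.898e-3 / 28764 = 1.008e-07 m = 100.7509 nm

100.7509 nm


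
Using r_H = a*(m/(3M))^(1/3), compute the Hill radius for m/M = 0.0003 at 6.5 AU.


r_H = a * (m/3M)^(1/3) = 6.5 * (0.0003/3)^(1/3) = 0.3017

0.3017 AU


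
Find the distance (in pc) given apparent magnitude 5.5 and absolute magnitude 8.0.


d = 10^((m - M + 5)/5) = 10^((5.5 - 8.0 + 5)/5) = 3.1623

3.1623 pc


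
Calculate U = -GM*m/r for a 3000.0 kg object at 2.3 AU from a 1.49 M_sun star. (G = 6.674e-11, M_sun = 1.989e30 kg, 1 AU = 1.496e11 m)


M = 1.49 * 1.989e30 kg = 2.96361e+30 kg; r = 2.3 AU * 1.496e11 m/AU = 3.4408e+11 m. U = -GM*m/r = -(6.674e-11 * 2.96361e+30 * 3000.0) / 3.4408e+11 = -1.725e+12

-1.725e+12 J


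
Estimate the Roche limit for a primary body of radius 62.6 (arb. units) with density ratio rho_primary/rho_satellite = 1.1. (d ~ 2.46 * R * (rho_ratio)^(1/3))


d_Roche = 2.46 * 62.6 * 1.1^(1/3) = 158.967

158.967


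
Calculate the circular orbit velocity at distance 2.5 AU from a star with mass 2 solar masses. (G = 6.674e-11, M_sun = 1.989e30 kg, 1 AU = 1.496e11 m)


v = sqrt(GM/r) = sqrt(6.674e-11 * 3.978e+30 / 3.740e+11) = 26643.4027

26643.4027 m/s


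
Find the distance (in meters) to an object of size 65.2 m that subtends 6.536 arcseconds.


D = size / theta_rad, theta_rad = 6.536 * pi/(180*3600) = 3.169e-05, D = 2.058e+06

2.058e+06 m


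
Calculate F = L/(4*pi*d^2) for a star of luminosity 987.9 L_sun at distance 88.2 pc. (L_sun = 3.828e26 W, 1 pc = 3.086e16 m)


F = L / (4*pi*d^2) = 3.782e+29 / (4*pi*(2.722e+18)^2) = 4.062e-09

4.062e-09 W/m^2


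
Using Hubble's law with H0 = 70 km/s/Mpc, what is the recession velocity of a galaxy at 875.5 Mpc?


v = H0 * d = 70 * 875.5 = 61285.0

61285.0 km/s


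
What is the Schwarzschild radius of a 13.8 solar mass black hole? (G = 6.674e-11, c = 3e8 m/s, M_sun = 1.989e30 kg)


M = 13.8 * 1.989e30 kg = 2.74482e+31 kg. rs = 2GM/c^2 = 2 * 6.674e-11 * 2.74482e+31 / (3e8)^2 = 40708.7304

40708.7304 m


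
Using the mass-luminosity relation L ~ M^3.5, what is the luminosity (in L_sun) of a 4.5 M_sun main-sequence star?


L/L_sun = (M/M_sun)^3.5 = 4.5^3.5 = 193.3053

193.3053 L_sun


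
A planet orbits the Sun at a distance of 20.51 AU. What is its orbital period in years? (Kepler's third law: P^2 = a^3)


P = a^(3/2) = 20.51^1.5 = 92.8856

92.8856 years


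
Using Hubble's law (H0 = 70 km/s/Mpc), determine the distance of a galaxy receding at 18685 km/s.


d = v / H0 = 18685 / 70 = 266.9286

266.9286 Mpc


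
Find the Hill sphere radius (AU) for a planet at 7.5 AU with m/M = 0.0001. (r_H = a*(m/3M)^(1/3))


r_H = a * (m/3M)^(1/3) = 7.5 * (0.0001/3)^(1/3) = 0.2414

0.2414 AU


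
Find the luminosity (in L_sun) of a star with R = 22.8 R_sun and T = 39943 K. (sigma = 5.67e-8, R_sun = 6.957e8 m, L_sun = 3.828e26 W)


R = 22.8 * 6.957e8 m = 1.586196e+10 m. L = 4*pi*R^2*sigma*T^4 = 4*pi*(1.586196e+10)^2 * 5.67e-8 * 39943^4 = 4.56319833e+32 W. L/L_sun = 4.56319833e+32 / 3.828e26 = 1.192e+06

1.192e+06 L_sun


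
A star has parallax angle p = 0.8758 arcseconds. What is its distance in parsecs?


d = 1/p = 1/0.8758 = 1.1418

1.1418 pc


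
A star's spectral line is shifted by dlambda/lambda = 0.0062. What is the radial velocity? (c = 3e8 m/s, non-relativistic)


v = (dlambda/lambda) * c = 0.0062 * 3e8 = 1.860e+06

1.860e+06 m/s


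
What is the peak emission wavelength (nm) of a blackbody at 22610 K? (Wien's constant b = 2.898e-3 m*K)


lam_max = b / T = 2.898e-3 / 22610 = 1.282e-07 m = 128.1734 nm

128.1734 nm


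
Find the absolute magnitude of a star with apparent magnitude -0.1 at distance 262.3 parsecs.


M = m - 5*log10(d) + 5 = -0.1 - 5*log10(262.3) + 5 = -7.194

-7.194


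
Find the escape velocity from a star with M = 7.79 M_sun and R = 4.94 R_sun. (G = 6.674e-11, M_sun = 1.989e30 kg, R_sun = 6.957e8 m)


M = 7.79 * 1.989e30 kg = 1.549431e+31 kg; R = 4.94 * 6.957e8 m = 3.436758e+09 m. v_esc = sqrt(2GM/R) = sqrt(2 * 6.674e-11 * 1.549431e+31 / 3.436758e+09) = 775746.3543

775746.3543 m/s


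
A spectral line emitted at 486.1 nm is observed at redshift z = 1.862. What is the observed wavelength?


lam_obs = lam_emit * (1 + z) = 486.1 * (1 + 1.862) = 1391.2182

1391.2182 nm


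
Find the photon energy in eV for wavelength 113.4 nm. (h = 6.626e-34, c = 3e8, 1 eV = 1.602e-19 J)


E = hc/lambda = 6.626e-34 * 3e8 / 1.134e-07 = 1.753e-18 J = 10.942 eV

10.942 eV


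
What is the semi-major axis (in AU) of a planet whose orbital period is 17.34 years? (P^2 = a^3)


a = P^(2/3) = 17.34^(2/3) = 6.6994

6.6994 AU


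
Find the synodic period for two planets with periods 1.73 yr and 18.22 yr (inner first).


1/P_syn = |1/P1 - 1/P2| = |1/1.73 - 1/18.22| => P_syn = 1.9115

1.9115 years


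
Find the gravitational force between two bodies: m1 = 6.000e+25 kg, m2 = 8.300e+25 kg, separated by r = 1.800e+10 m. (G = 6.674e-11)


F = G*m1*m2/r^2 = 6.674e-11 * 6.000e+25 * 8.300e+25 / (1.800e+10)^2 = 6.674e-11 * 4.980e+51 / 3.240e+20 = 1.026e+21

1.026e+21 N


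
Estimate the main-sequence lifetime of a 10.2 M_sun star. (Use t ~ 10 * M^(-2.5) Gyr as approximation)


t = 10 * M^(-2.5) = 10 * 10.2^(-2.5) = 0.0301

0.0301 Gyr


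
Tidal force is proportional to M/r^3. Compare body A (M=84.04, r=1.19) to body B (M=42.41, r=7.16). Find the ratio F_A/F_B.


Ratio = (M1/r1^3) / (M2/r2^3) = (84.04/1.19^3) / (42.41/7.16^3) = 431.6343

431.6343


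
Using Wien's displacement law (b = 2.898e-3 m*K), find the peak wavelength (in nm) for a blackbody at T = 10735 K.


lam_max = b / T = 2.898e-3 / 10735 = 2.700e-07 m = 269.9581 nm

269.9581 nm


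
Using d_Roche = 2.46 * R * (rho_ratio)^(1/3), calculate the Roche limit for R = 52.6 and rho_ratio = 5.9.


d_Roche = 2.46 * 52.6 * 5.9^(1/3) = 233.8145

233.8145


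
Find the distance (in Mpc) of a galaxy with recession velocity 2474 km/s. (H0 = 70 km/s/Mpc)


d = v / H0 = 2474 / 70 = 35.3429

35.3429 Mpc


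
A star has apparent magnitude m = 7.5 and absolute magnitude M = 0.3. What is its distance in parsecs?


d = 10^((m - M + 5)/5) = 10^((7.5 - 0.3 + 5)/5) = 275.4229

275.4229 pc


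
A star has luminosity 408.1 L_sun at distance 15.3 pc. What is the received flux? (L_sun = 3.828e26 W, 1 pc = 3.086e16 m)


F = L / (4*pi*d^2) = 1.562e+29 / (4*pi*(4.722e+17)^2) = 5.576e-08

5.576e-08 W/m^2


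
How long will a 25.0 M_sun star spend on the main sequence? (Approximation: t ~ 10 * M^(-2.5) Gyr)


t = 10 * M^(-2.5) = 10 * 25.0^(-2.5) = 0.0032

0.0032 Gyr


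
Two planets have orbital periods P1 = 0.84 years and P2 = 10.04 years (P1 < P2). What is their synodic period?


1/P_syn = |1/P1 - 1/P2| = |1/0.84 - 1/10.04| => P_syn = 0.9167

0.9167 years


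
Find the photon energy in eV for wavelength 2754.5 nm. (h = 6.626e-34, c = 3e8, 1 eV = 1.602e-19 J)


E = hc/lambda = 6.626e-34 * 3e8 / 2.755e-06 = 7.217e-20 J = 0.4505 eV

0.4505 eV


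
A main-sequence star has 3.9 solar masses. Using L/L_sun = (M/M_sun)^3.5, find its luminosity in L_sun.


L/L_sun = (M/M_sun)^3.5 = 3.9^3.5 = 117.1456

117.1456 L_sun


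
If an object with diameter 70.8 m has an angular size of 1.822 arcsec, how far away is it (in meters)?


D = size / theta_rad, theta_rad = 1.822 * pi/(180*3600) = 8.833e-06, D = 8.015e+06

8.015e+06 m


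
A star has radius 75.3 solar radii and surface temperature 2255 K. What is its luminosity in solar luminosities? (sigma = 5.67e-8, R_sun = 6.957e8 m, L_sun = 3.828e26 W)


R = 75.3 * 6.957e8 m = 5.238621e+10 m. L = 4*pi*R^2*sigma*T^4 = 4*pi*(5.238621e+10)^2 * 5.67e-8 * 2255^4 = 5.05606987e+28 W. L/L_sun = 5.05606987e+28 / 3.828e26 = 132.0812

132.0812 L_sun


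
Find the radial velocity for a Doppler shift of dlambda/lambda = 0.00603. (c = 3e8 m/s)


v = (dlambda/lambda) * c = 0.00603 * 3e8 = 1.809e+06

1.809e+06 m/s


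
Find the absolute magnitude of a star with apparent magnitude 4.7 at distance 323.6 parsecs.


M = m - 5*log10(d) + 5 = 4.7 - 5*log10(323.6) + 5 = -2.85

-2.85


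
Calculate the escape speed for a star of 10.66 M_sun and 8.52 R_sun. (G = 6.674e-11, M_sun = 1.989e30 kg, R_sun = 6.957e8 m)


M = 10.66 * 1.989e30 kg = 2.120274e+31 kg; R = 8.52 * 6.957e8 m = 5.927364e+09 m. v_esc = sqrt(2GM/R) = sqrt(2 * 6.674e-11 * 2.120274e+31 / 5.927364e+09) = 690992.4368

690992.4368 m/s


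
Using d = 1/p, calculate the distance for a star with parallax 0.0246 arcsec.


d = 1/p = 1/0.0246 = 40.6504

40.6504 pc


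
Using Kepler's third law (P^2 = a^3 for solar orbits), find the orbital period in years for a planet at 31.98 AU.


P = a^(3/2) = 31.98^1.5 = 180.8497

180.8497 years


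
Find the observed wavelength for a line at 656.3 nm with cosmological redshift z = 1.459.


lam_obs = lam_emit * (1 + z) = 656.3 * (1 + 1.459) = 1613.8417

1613.8417 nm


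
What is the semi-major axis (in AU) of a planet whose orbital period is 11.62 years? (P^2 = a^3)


a = P^(2/3) = 11.62^(2/3) = 5.1302

5.1302 AU


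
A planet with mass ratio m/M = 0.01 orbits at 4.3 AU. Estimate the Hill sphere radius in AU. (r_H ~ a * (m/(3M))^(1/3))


r_H = a * (m/3M)^(1/3) = 4.3 * (0.01/3)^(1/3) = 0.6423

0.6423 AU


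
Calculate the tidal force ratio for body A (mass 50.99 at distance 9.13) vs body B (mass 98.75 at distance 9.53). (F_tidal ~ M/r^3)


Ratio = (M1/r1^3) / (M2/r2^3) = (50.99/9.13^3) / (98.75/9.53^3) = 0.5872

0.5872


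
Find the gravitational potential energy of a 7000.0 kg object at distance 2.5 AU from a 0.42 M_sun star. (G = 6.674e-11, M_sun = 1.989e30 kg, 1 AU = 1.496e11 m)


M = 0.42 * 1.989e30 kg = 8.3538e+29 kg; r = 2.5 AU * 1.496e11 m/AU = 3.74e+11 m. U = -GM*m/r = -(6.674e-11 * 8.3538e+29 * 7000.0) / 3.74e+11 = -1.044e+12

-1.044e+12 J


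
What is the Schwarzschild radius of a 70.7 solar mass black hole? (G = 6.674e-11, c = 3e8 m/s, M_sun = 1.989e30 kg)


M = 70.7 * 1.989e30 kg = 1.406223e+32 kg. rs = 2GM/c^2 = 2 * 6.674e-11 * 1.406223e+32 / (3e8)^2 = 208558.4956

208558.4956 m


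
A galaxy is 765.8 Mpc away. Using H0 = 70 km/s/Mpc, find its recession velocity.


v = H0 * d = 70 * 765.8 = 53606.0

53606.0 km/s


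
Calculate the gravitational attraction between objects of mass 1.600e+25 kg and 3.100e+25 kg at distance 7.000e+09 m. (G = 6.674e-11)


F = G*m1*m2/r^2 = 6.674e-11 * 1.600e+25 * 3.100e+25 / (7.000e+09)^2 = 6.674e-11 * 4.960e+50 / 4.900e+19 = 6.756e+20

6.756e+20 N


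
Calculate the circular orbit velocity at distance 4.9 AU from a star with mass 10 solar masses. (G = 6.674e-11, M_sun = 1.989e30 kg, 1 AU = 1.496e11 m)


v = sqrt(GM/r) = sqrt(6.674e-11 * 1.989e+31 / 7.330e+11) = 42554.614

42554.614 m/s


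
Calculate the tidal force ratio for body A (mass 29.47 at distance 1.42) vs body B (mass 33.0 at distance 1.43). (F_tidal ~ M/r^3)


Ratio = (M1/r1^3) / (M2/r2^3) = (29.47/1.42^3) / (33.0/1.43^3) = 0.912

0.912


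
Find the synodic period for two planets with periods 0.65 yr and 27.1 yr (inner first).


1/P_syn = |1/P1 - 1/P2| = |1/0.65 - 1/27.1| => P_syn = 0.666

0.666 years


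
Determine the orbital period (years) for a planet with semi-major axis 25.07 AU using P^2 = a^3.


P = a^(3/2) = 25.07^1.5 = 125.5254

125.5254 years


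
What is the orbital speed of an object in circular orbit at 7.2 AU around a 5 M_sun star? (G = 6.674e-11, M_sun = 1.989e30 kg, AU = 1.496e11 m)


v = sqrt(GM/r) = sqrt(6.674e-11 * 9.945e+30 / 1.077e+12) = 24823.5249

24823.5249 m/s


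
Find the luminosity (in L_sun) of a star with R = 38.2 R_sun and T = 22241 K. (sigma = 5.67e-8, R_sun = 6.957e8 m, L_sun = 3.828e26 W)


R = 38.2 * 6.957e8 m = 2.657574e+10 m. L = 4*pi*R^2*sigma*T^4 = 4*pi*(2.657574e+10)^2 * 5.67e-8 * 22241^4 = 1.231348245e+32 W. L/L_sun = 1.231348245e+32 / 3.828e26 = 321668.8206

321668.8206 L_sun


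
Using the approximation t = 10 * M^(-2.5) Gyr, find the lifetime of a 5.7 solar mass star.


t = 10 * M^(-2.5) = 10 * 5.7^(-2.5) = 0.1289

0.1289 Gyr


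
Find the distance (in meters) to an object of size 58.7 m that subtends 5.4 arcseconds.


D = size / theta_rad, theta_rad = 5.4 * pi/(180*3600) = 2.618e-05, D = 2.242e+06

2.242e+06 m


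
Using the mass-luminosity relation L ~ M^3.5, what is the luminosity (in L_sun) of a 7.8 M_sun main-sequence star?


L/L_sun = (M/M_sun)^3.5 = 7.8^3.5 = 1325.3516

1325.3516 L_sun


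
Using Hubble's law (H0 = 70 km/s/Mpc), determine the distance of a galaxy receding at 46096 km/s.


d = v / H0 = 46096 / 70 = 658.5143

658.5143 Mpc


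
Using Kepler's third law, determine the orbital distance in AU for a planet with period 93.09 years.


a = P^(2/3) = 93.09^(2/3) = 20.5401

20.5401 AU


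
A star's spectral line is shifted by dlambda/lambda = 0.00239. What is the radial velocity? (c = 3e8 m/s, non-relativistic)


v = (dlambda/lambda) * c = 0.00239 * 3e8 = 717000.0

717000.0 m/s


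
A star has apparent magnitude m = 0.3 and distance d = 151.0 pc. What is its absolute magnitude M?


M = m - 5*log10(d) + 5 = 0.3 - 5*log10(151.0) + 5 = -5.5949

-5.5949


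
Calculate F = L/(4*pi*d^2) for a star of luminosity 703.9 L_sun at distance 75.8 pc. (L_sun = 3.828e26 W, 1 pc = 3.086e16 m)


F = L / (4*pi*d^2) = 2.695e+29 / (4*pi*(2.339e+18)^2) = 3.919e-09

3.919e-09 W/m^2


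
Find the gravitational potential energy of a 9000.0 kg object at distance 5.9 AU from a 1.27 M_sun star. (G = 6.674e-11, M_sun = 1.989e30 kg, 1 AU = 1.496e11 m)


M = 1.27 * 1.989e30 kg = 2.52603e+30 kg; r = 5.9 AU * 1.496e11 m/AU = 8.8264e+11 m. U = -GM*m/r = -(6.674e-11 * 2.52603e+30 * 9000.0) / 8.8264e+11 = -1.719e+12

-1.719e+12 J


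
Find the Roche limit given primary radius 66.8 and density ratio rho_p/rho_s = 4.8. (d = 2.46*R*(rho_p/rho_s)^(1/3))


d_Roche = 2.46 * 66.8 * 4.8^(1/3) = 277.1992

277.1992


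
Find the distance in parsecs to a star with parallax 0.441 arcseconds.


d = 1/p = 1/0.441 = 2.2676

2.2676 pc


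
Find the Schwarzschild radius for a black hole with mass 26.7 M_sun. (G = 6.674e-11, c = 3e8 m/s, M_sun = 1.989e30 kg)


M = 26.7 * 1.989e30 kg = 5.31063e+31 kg. rs = 2GM/c^2 = 2 * 6.674e-11 * 5.31063e+31 / (3e8)^2 = 78762.5436

78762.5436 m


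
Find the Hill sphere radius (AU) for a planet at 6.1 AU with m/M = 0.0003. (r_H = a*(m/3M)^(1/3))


r_H = a * (m/3M)^(1/3) = 6.1 * (0.0003/3)^(1/3) = 0.2831

0.2831 AU


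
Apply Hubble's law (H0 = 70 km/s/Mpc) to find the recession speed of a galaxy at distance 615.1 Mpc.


v = H0 * d = 70 * 615.1 = 43057.0

43057.0 km/s


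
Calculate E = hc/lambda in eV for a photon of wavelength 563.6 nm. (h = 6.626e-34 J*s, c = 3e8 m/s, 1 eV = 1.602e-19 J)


E = hc/lambda = 6.626e-34 * 3e8 / 5.636e-07 = 3.527e-19 J = 2.2016 eV

2.2016 eV


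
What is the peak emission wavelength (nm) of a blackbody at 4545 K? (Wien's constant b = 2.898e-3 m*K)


lam_max = b / T = 2.898e-3 / 4545 = 6.376e-07 m = 637.6238 nm

637.6238 nm


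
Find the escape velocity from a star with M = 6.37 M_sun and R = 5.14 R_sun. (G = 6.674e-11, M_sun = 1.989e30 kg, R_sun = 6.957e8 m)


M = 6.37 * 1.989e30 kg = 1.266993e+31 kg; R = 5.14 * 6.957e8 m = 3.575898e+09 m. v_esc = sqrt(2GM/R) = sqrt(2 * 6.674e-11 * 1.266993e+31 / 3.575898e+09) = 687705.7342

687705.7342 m/s


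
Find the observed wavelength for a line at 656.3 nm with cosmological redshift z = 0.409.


lam_obs = lam_emit * (1 + z) = 656.3 * (1 + 0.409) = 924.7267

924.7267 nm


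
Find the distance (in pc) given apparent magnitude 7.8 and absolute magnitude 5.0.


d = 10^((m - M + 5)/5) = 10^((7.8 - 5.0 + 5)/5) = 36.3078

36.3078 pc


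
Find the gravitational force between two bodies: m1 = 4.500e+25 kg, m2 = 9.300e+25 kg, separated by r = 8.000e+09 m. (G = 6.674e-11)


F = G*m1*m2/r^2 = 6.674e-11 * 4.500e+25 * 9.300e+25 / (8.000e+09)^2 = 6.674e-11 * 4.185e+51 / 6.400e+19 = 4.364e+21

4.364e+21 N


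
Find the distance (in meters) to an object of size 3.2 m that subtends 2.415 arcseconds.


D = size / theta_rad, theta_rad = 2.415 * pi/(180*3600) = 1.171e-05, D = 273311.5445

273311.5445 m


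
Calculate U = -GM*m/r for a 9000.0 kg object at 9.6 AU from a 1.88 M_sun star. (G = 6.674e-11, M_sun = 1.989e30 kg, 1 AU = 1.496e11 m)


M = 1.88 * 1.989e30 kg = 3.73932e+30 kg; r = 9.6 AU * 1.496e11 m/AU = 1.43616e+12 m. U = -GM*m/r = -(6.674e-11 * 3.73932e+30 * 9000.0) / 1.43616e+12 = -1.564e+12

-1.564e+12 J


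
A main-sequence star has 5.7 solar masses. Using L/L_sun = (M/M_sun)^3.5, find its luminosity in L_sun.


L/L_sun = (M/M_sun)^3.5 = 5.7^3.5 = 442.1422

442.1422 L_sun


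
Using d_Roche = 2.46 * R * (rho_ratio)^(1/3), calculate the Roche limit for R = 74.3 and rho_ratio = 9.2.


d_Roche = 2.46 * 74.3 * 9.2^(1/3) = 382.9892

382.9892


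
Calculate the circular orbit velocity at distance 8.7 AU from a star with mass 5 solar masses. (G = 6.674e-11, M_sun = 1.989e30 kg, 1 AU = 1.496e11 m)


v = sqrt(GM/r) = sqrt(6.674e-11 * 9.945e+30 / 1.302e+12) = 22582.3988

22582.3988 m/s


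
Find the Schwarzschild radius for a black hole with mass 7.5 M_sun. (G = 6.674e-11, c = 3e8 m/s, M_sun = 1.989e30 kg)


M = 7.5 * 1.989e30 kg = 1.49175e+31 kg. rs = 2GM/c^2 = 2 * 6.674e-11 * 1.49175e+31 / (3e8)^2 = 22124.31

22124.31 m


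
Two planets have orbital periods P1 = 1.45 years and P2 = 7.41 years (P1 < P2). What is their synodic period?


1/P_syn = |1/P1 - 1/P2| = |1/1.45 - 1/7.41| => P_syn = 1.8028

1.8028 years


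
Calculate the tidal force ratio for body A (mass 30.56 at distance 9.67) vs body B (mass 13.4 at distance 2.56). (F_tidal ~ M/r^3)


Ratio = (M1/r1^3) / (M2/r2^3) = (30.56/9.67^3) / (13.4/2.56^3) = 0.0423

0.0423


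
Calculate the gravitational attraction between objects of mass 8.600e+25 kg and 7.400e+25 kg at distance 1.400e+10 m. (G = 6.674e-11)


F = G*m1*m2/r^2 = 6.674e-11 * 8.600e+25 * 7.400e+25 / (1.400e+10)^2 = 6.674e-11 * 6.364e+51 / 1.960e+20 = 2.167e+21

2.167e+21 N


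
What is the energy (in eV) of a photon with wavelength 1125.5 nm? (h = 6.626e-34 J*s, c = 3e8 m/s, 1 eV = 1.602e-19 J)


E = hc/lambda = 6.626e-34 * 3e8 / 1.126e-06 = 1.766e-19 J = 1.1025 eV

1.1025 eV


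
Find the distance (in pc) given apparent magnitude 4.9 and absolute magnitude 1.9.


d = 10^((m - M + 5)/5) = 10^((4.9 - 1.9 + 5)/5) = 39.8107

39.8107 pc


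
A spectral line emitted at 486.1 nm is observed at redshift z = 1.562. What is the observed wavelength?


lam_obs = lam_emit * (1 + z) = 486.1 * (1 + 1.562) = 1245.3882

1245.3882 nm


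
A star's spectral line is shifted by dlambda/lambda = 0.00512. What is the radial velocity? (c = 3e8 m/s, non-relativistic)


v = (dlambda/lambda) * c = 0.00512 * 3e8 = 1.536e+06

1.536e+06 m/s


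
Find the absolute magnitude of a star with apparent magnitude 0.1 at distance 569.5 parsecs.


M = m - 5*log10(d) + 5 = 0.1 - 5*log10(569.5) + 5 = -8.6775

-8.6775


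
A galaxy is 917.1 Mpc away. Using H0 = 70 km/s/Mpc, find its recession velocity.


v = H0 * d = 70 * 917.1 = 64197.0

64197.0 km/s


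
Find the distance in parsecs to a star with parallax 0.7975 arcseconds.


d = 1/p = 1/0.7975 = 1.2539

1.2539 pc


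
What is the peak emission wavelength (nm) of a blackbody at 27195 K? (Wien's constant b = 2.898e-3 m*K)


lam_max = b / T = 2.898e-3 / 27195 = 1.066e-07 m = 106.5637 nm

106.5637 nm


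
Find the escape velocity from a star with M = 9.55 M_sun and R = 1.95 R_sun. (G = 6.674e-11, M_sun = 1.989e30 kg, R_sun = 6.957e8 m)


M = 9.55 * 1.989e30 kg = 1.899495e+31 kg; R = 1.95 * 6.957e8 m = 1.356615e+09 m. v_esc = sqrt(2GM/R) = sqrt(2 * 6.674e-11 * 1.899495e+31 / 1.356615e+09) = 1.367e+06

1.367e+06 m/s


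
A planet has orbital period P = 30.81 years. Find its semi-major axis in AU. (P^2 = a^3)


a = P^(2/3) = 30.81^(2/3) = 9.8279

9.8279 AU


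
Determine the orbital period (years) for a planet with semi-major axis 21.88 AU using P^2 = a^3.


P = a^(3/2) = 21.88^1.5 = 102.346

102.346 years


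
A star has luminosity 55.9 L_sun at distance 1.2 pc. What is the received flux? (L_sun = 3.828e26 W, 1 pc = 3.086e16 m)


F = L / (4*pi*d^2) = 2.140e+28 / (4*pi*(3.703e+16)^2) = 1.242e-06

1.242e-06 W/m^2


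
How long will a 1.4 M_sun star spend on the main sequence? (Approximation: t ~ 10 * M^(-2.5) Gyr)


t = 10 * M^(-2.5) = 10 * 1.4^(-2.5) = 4.312

4.312 Gyr


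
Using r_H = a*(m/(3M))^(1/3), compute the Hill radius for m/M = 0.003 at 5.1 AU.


r_H = a * (m/3M)^(1/3) = 5.1 * (0.003/3)^(1/3) = 0.51

0.51 AU


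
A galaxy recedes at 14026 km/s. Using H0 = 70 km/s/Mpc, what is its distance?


d = v / H0 = 14026 / 70 = 200.3714

200.3714 Mpc


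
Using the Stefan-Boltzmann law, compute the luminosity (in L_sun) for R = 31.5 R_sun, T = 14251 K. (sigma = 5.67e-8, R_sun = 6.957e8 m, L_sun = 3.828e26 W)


R = 31.5 * 6.957e8 m = 2.191455e+10 m. L = 4*pi*R^2*sigma*T^4 = 4*pi*(2.191455e+10)^2 * 5.67e-8 * 14251^4 = 1.411365176e+31 W. L/L_sun = 1.411365176e+31 / 3.828e26 = 36869.5187

36869.5187 L_sun


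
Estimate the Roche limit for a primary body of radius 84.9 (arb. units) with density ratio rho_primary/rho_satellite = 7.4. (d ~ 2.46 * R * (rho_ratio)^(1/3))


d_Roche = 2.46 * 84.9 * 7.4^(1/3) = 406.9928

406.9928


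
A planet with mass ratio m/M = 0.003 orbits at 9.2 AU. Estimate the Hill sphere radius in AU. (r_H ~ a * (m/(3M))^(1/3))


r_H = a * (m/3M)^(1/3) = 9.2 * (0.003/3)^(1/3) = 0.92

0.92 AU


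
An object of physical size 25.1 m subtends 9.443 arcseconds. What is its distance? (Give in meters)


D = size / theta_rad, theta_rad = 9.443 * pi/(180*3600) = 4.578e-05, D = 548262.9076

548262.9076 m


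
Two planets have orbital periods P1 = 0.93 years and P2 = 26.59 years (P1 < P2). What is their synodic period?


1/P_syn = |1/P1 - 1/P2| = |1/0.93 - 1/26.59| => P_syn = 0.9637

0.9637 years


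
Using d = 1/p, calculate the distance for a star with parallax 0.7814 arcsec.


d = 1/p = 1/0.7814 = 1.2798

1.2798 pc


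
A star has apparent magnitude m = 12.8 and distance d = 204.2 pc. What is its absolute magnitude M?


M = m - 5*log10(d) + 5 = 12.8 - 5*log10(204.2) + 5 = 6.2497

6.2497


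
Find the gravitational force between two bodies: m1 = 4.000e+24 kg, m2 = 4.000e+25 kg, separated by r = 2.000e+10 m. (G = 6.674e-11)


F = G*m1*m2/r^2 = 6.674e-11 * 4.000e+24 * 4.000e+25 / (2.000e+10)^2 = 6.674e-11 * 1.600e+50 / 4.000e+20 = 2.670e+19

2.670e+19 N


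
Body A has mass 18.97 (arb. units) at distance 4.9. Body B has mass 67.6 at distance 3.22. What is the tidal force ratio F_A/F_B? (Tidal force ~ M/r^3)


Ratio = (M1/r1^3) / (M2/r2^3) = (18.97/4.9^3) / (67.6/3.22^3) = 0.0796

0.0796


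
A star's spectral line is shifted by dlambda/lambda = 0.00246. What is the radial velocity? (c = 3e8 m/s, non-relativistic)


v = (dlambda/lambda) * c = 0.00246 * 3e8 = 738000.0

738000.0 m/s


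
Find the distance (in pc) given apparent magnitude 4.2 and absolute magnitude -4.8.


d = 10^((m - M + 5)/5) = 10^((4.2 - -4.8 + 5)/5) = 630.9573

630.9573 pc


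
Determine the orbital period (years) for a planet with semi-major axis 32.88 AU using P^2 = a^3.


P = a^(3/2) = 32.88^1.5 = 188.5375

188.5375 years


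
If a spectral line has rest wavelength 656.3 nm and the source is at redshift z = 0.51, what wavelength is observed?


lam_obs = lam_emit * (1 + z) = 656.3 * (1 + 0.51) = 991.013

991.013 nm


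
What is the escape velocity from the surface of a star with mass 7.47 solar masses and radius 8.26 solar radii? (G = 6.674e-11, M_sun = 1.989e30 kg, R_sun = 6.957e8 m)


M = 7.47 * 1.989e30 kg = 1.485783e+31 kg; R = 8.26 * 6.957e8 m = 5.746482e+09 m. v_esc = sqrt(2GM/R) = sqrt(2 * 6.674e-11 * 1.485783e+31 / 5.746482e+09) = 587468.7454

587468.7454 m/s


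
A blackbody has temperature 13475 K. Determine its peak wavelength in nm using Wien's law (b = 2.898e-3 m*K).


lam_max = b / T = 2.898e-3 / 13475 = 2.151e-07 m = 215.0649 nm

215.0649 nm


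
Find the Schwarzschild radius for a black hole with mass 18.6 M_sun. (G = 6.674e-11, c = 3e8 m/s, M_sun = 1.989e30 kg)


M = 18.6 * 1.989e30 kg = 3.69954e+31 kg. rs = 2GM/c^2 = 2 * 6.674e-11 * 3.69954e+31 / (3e8)^2 = 54868.2888

54868.2888 m


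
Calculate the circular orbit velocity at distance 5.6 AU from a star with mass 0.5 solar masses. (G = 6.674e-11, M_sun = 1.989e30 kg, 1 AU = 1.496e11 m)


v = sqrt(GM/r) = sqrt(6.674e-11 * 9.945e+29 / 8.378e+11) = 8900.9361

8900.9361 m/s


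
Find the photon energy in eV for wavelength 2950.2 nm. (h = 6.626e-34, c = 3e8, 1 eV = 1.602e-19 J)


E = hc/lambda = 6.626e-34 * 3e8 / 2.950e-06 = 6.738e-20 J = 0.4206 eV

0.4206 eV


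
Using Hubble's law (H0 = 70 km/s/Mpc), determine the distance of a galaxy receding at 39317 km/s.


d = v / H0 = 39317 / 70 = 561.6714

561.6714 Mpc


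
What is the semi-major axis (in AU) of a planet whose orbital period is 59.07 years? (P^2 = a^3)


a = P^(2/3) = 59.07^(2/3) = 15.1674

15.1674 AU


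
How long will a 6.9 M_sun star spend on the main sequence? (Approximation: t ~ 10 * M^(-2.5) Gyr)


t = 10 * M^(-2.5) = 10 * 6.9^(-2.5) = 0.08

0.08 Gyr


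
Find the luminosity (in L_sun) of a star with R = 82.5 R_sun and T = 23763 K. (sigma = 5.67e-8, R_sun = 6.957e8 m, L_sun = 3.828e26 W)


R = 82.5 * 6.957e8 m = 5.739525e+10 m. L = 4*pi*R^2*sigma*T^4 = 4*pi*(5.739525e+10)^2 * 5.67e-8 * 23763^4 = 7.484277793e+32 W. L/L_sun = 7.484277793e+32 / 3.828e26 = 1.955e+06

1.955e+06 L_sun


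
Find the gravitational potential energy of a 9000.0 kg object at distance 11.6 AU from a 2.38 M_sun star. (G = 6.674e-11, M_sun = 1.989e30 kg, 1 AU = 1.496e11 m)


M = 2.38 * 1.989e30 kg = 4.73382e+30 kg; r = 11.6 AU * 1.496e11 m/AU = 1.73536e+12 m. U = -GM*m/r = -(6.674e-11 * 4.73382e+30 * 9000.0) / 1.73536e+12 = -1.639e+12

-1.639e+12 J


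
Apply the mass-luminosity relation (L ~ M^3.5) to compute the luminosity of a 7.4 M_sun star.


L/L_sun = (M/M_sun)^3.5 = 7.4^3.5 = 1102.3285

1102.3285 L_sun


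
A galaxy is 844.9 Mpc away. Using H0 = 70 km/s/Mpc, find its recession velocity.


v = H0 * d = 70 * 844.9 = 59143.0

59143.0 km/s


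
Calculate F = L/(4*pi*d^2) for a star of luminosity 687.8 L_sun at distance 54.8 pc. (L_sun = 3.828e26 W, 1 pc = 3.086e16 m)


F = L / (4*pi*d^2) = 2.633e+29 / (4*pi*(1.691e+18)^2) = 7.326e-09

7.326e-09 W/m^2


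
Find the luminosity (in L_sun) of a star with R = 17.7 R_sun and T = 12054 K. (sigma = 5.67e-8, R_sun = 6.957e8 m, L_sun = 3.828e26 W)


R = 17.7 * 6.957e8 m = 1.231389e+10 m. L = 4*pi*R^2*sigma*T^4 = 4*pi*(1.231389e+10)^2 * 5.67e-8 * 12054^4 = 2.280910324e+30 W. L/L_sun = 2.280910324e+30 / 3.828e26 = 5958.4909

5958.4909 L_sun


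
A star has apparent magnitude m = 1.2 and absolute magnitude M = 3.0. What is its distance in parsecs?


d = 10^((m - M + 5)/5) = 10^((1.2 - 3.0 + 5)/5) = 4.3652

4.3652 pc


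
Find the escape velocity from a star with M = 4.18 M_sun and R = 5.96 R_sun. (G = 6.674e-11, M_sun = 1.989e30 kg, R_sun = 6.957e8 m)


M = 4.18 * 1.989e30 kg = 8.31402e+30 kg; R = 5.96 * 6.957e8 m = 4.146372e+09 m. v_esc = sqrt(2GM/R) = sqrt(2 * 6.674e-11 * 8.31402e+30 / 4.146372e+09) = 517344.0992

517344.0992 m/s


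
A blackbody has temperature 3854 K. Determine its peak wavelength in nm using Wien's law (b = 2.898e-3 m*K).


lam_max = b / T = 2.898e-3 / 3854 = 7.519e-07 m = 751.946 nm

751.946 nm


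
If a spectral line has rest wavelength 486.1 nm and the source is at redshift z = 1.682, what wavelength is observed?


lam_obs = lam_emit * (1 + z) = 486.1 * (1 + 1.682) = 1303.7202

1303.7202 nm


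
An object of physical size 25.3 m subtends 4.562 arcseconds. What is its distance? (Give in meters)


D = size / theta_rad, theta_rad = 4.562 * pi/(180*3600) = 2.212e-05, D = 1.144e+06

1.144e+06 m


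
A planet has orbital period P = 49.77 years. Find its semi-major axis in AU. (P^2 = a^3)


a = P^(2/3) = 49.77^(2/3) = 13.5304

13.5304 AU


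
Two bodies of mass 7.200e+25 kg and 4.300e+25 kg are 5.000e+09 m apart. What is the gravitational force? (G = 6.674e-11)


F = G*m1*m2/r^2 = 6.674e-11 * 7.200e+25 * 4.300e+25 / (5.000e+09)^2 = 6.674e-11 * 3.096e+51 / 2.500e+19 = 8.265e+21

8.265e+21 N


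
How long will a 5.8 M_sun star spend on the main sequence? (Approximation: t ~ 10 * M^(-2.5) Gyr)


t = 10 * M^(-2.5) = 10 * 5.8^(-2.5) = 0.1234

0.1234 Gyr


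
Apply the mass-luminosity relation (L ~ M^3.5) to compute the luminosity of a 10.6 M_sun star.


L/L_sun = (M/M_sun)^3.5 = 10.6^3.5 = 3877.6672

3877.6672 L_sun


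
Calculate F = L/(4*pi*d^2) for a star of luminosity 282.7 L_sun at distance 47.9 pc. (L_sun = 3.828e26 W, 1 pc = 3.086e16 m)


F = L / (4*pi*d^2) = 1.082e+29 / (4*pi*(1.478e+18)^2) = 3.941e-09

3.941e-09 W/m^2


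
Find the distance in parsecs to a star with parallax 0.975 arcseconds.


d = 1/p = 1/0.975 = 1.0256

1.0256 pc


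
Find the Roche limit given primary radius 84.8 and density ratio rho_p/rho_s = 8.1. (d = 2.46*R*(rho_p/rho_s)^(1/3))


d_Roche = 2.46 * 84.8 * 8.1^(1/3) = 418.9472

418.9472


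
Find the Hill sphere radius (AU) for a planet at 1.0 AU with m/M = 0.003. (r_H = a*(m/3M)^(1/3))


r_H = a * (m/3M)^(1/3) = 1.0 * (0.003/3)^(1/3) = 0.1

0.1 AU


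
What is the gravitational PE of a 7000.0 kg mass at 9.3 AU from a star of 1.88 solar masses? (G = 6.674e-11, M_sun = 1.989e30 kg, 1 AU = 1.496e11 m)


M = 1.88 * 1.989e30 kg = 3.73932e+30 kg; r = 9.3 AU * 1.496e11 m/AU = 1.39128e+12 m. U = -GM*m/r = -(6.674e-11 * 3.73932e+30 * 7000.0) / 1.39128e+12 = -1.256e+12

-1.256e+12 J


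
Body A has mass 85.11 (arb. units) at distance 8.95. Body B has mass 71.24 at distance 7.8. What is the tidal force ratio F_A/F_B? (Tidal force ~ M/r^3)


Ratio = (M1/r1^3) / (M2/r2^3) = (85.11/8.95^3) / (71.24/7.8^3) = 0.7908

0.7908


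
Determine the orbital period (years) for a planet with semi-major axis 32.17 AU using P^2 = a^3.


P = a^(3/2) = 32.17^1.5 = 182.4637

182.4637 years


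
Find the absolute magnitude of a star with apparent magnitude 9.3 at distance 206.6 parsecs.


M = m - 5*log10(d) + 5 = 9.3 - 5*log10(206.6) + 5 = 2.7243

2.7243


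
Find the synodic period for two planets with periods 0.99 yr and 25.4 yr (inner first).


1/P_syn = |1/P1 - 1/P2| = |1/0.99 - 1/25.4| => P_syn = 1.0302

1.0302 years


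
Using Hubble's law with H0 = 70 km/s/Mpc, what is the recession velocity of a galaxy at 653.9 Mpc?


v = H0 * d = 70 * 653.9 = 45773.0

45773.0 km/s


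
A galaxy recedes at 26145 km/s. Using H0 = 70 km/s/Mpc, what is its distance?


d = v / H0 = 26145 / 70 = 373.5

373.5 Mpc


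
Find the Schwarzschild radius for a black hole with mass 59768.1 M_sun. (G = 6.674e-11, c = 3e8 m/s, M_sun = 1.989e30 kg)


M = 59768.1 * 1.989e30 kg = 1.188787509e+35 kg. rs = 2GM/c^2 = 2 * 6.674e-11 * 1.188787509e+35 / (3e8)^2 = 1.763e+08

1.763e+08 m


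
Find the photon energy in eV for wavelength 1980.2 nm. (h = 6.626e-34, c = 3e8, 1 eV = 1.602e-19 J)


E = hc/lambda = 6.626e-34 * 3e8 / 1.980e-06 = 1.004e-19 J = 0.6266 eV

0.6266 eV


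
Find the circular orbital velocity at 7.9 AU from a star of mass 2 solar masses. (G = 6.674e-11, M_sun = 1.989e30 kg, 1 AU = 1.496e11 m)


v = sqrt(GM/r) = sqrt(6.674e-11 * 3.978e+30 / 1.182e+12) = 14988.085

14988.085 m/s


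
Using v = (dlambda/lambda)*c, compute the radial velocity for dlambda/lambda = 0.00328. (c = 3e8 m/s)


v = (dlambda/lambda) * c = 0.00328 * 3e8 = 984000.0

984000.0 m/s


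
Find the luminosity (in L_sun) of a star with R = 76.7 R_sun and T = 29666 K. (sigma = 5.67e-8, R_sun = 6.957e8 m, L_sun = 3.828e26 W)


R = 76.7 * 6.957e8 m = 5.336019e+10 m. L = 4*pi*R^2*sigma*T^4 = 4*pi*(5.336019e+10)^2 * 5.67e-8 * 29666^4 = 1.571316341e+33 W. L/L_sun = 1.571316341e+33 / 3.828e26 = 4.105e+06

4.105e+06 L_sun


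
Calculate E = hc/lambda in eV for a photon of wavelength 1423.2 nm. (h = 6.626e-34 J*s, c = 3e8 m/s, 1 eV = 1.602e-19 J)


E = hc/lambda = 6.626e-34 * 3e8 / 1.423e-06 = 1.397e-19 J = 0.8719 eV

0.8719 eV


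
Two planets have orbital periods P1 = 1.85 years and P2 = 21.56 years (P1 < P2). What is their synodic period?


1/P_syn = |1/P1 - 1/P2| = |1/1.85 - 1/21.56| => P_syn = 2.0236

2.0236 years


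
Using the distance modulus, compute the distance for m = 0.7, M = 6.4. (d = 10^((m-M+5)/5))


d = 10^((m - M + 5)/5) = 10^((0.7 - 6.4 + 5)/5) = 0.7244

0.7244 pc


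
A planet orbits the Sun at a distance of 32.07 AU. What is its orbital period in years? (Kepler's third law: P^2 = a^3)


P = a^(3/2) = 32.07^1.5 = 181.6136

181.6136 years


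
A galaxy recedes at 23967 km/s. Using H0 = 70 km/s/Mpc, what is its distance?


d = v / H0 = 23967 / 70 = 342.3857

342.3857 Mpc


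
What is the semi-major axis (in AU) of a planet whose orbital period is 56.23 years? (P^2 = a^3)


a = P^(2/3) = 56.23^(2/3) = 14.6773

14.6773 AU


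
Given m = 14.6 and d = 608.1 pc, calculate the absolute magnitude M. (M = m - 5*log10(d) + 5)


M = m - 5*log10(d) + 5 = 14.6 - 5*log10(608.1) + 5 = 5.6801

5.6801


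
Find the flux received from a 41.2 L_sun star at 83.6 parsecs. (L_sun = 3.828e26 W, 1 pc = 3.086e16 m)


F = L / (4*pi*d^2) = 1.577e+28 / (4*pi*(2.580e+18)^2) = 1.886e-10

1.886e-10 W/m^2


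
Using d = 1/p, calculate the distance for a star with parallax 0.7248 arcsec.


d = 1/p = 1/0.7248 = 1.3797

1.3797 pc


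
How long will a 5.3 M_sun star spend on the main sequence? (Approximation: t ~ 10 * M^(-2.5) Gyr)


t = 10 * M^(-2.5) = 10 * 5.3^(-2.5) = 0.1546

0.1546 Gyr


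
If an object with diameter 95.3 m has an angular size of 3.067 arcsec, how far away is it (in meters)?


D = size / theta_rad, theta_rad = 3.067 * pi/(180*3600) = 1.487e-05, D = 6.409e+06

6.409e+06 m


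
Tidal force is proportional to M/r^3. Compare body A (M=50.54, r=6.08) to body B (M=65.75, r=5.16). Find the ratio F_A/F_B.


Ratio = (M1/r1^3) / (M2/r2^3) = (50.54/6.08^3) / (65.75/5.16^3) = 0.4699

0.4699


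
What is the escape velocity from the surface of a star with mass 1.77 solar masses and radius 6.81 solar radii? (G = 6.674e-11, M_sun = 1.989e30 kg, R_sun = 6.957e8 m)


M = 1.77 * 1.989e30 kg = 3.52053e+30 kg; R = 6.81 * 6.957e8 m = 4.737717e+09 m. v_esc = sqrt(2GM/R) = sqrt(2 * 6.674e-11 * 3.52053e+30 / 4.737717e+09) = 314939.8136

314939.8136 m/s


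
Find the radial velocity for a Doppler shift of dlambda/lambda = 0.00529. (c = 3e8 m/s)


v = (dlambda/lambda) * c = 0.00529 * 3e8 = 1.587e+06

1.587e+06 m/s


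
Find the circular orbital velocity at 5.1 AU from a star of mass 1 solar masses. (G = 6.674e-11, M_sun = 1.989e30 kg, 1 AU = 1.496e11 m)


v = sqrt(GM/r) = sqrt(6.674e-11 * 1.989e+30 / 7.630e+11) = 13190.4499

13190.4499 m/s


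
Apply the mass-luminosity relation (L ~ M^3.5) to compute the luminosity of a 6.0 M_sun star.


L/L_sun = (M/M_sun)^3.5 = 6.0^3.5 = 529.0898

529.0898 L_sun


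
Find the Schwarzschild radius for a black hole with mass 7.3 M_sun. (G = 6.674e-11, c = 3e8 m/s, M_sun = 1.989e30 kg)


M = 7.3 * 1.989e30 kg = 1.45197e+31 kg. rs = 2GM/c^2 = 2 * 6.674e-11 * 1.45197e+31 / (3e8)^2 = 21534.3284

21534.3284 m


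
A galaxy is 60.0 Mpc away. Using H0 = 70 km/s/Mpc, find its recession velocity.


v = H0 * d = 70 * 60.0 = 4200.0

4200.0 km/s


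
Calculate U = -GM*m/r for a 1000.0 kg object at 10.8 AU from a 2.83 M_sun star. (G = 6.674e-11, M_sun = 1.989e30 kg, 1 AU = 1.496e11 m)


M = 2.83 * 1.989e30 kg = 5.62887e+30 kg; r = 10.8 AU * 1.496e11 m/AU = 1.61568e+12 m. U = -GM*m/r = -(6.674e-11 * 5.62887e+30 * 1000.0) / 1.61568e+12 = -2.325e+11

-2.325e+11 J


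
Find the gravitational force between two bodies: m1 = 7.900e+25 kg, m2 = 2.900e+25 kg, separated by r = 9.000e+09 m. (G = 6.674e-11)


F = G*m1*m2/r^2 = 6.674e-11 * 7.900e+25 * 2.900e+25 / (9.000e+09)^2 = 6.674e-11 * 2.291e+51 / 8.100e+19 = 1.888e+21

1.888e+21 N


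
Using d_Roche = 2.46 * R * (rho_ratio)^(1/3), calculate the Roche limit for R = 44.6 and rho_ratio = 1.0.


d_Roche = 2.46 * 44.6 * 1.0^(1/3) = 109.716

109.716


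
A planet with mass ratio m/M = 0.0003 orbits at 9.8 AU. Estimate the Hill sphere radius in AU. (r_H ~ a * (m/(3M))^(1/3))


r_H = a * (m/3M)^(1/3) = 9.8 * (0.0003/3)^(1/3) = 0.4549

0.4549 AU


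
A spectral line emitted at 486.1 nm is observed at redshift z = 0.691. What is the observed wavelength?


lam_obs = lam_emit * (1 + z) = 486.1 * (1 + 0.691) = 821.9951

821.9951 nm


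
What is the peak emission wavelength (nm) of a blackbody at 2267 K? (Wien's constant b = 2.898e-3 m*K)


lam_max = b / T = 2.898e-3 / 2267 = 1.278e-06 m = 1278.3414 nm

1278.3414 nm


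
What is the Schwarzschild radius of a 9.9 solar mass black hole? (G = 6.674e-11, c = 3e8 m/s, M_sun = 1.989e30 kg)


M = 9.9 * 1.989e30 kg = 1.96911e+31 kg. rs = 2GM/c^2 = 2 * 6.674e-11 * 1.96911e+31 / (3e8)^2 = 29204.0892

29204.0892 m


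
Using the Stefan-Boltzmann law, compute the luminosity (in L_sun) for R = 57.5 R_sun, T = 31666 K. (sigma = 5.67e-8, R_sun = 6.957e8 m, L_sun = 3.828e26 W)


R = 57.5 * 6.957e8 m = 4.000275e+10 m. L = 4*pi*R^2*sigma*T^4 = 4*pi*(4.000275e+10)^2 * 5.67e-8 * 31666^4 = 1.146424474e+33 W. L/L_sun = 1.146424474e+33 / 3.828e26 = 2.995e+06

2.995e+06 L_sun


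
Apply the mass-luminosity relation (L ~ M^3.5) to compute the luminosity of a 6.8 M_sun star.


L/L_sun = (M/M_sun)^3.5 = 6.8^3.5 = 819.9383

819.9383 L_sun


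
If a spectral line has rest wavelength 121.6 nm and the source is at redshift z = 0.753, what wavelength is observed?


lam_obs = lam_emit * (1 + z) = 121.6 * (1 + 0.753) = 213.1648

213.1648 nm


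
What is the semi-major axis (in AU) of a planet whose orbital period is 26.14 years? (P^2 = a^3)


a = P^(2/3) = 26.14^(2/3) = 8.8079

8.8079 AU


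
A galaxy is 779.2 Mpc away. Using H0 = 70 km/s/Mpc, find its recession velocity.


v = H0 * d = 70 * 779.2 = 54544.0

54544.0 km/s


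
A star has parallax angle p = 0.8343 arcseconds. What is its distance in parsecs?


d = 1/p = 1/0.8343 = 1.1986

1.1986 pc
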